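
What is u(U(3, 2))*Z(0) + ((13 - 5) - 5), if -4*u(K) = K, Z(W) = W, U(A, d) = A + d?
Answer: 3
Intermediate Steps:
u(K) = -K/4
u(U(3, 2))*Z(0) + ((13 - 5) - 5) = -(3 + 2)/4*0 + ((13 - 5) - 5) = -¼*5*0 + (8 - 5) = -5/4*0 + 3 = 0 + 3 = 3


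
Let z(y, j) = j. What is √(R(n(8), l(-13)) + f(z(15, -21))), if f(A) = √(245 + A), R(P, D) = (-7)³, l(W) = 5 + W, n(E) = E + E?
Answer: √(-343 + 4*√14) ≈ 18.112*I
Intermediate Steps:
n(E) = 2*E
R(P, D) = -343
√(R(n(8), l(-13)) + f(z(15, -21))) = √(-343 + √(245 - 21)) = √(-343 + √224) = √(-343 + 4*√14)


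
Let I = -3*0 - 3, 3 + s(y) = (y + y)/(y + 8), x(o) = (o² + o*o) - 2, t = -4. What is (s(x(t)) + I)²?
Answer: 7056/361 ≈ 19.546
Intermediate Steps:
x(o) = -2 + 2*o² (x(o) = (o² + o²) - 2 = 2*o² - 2 = -2 + 2*o²)
s(y) = -3 + 2*y/(8 + y) (s(y) = -3 + (y + y)/(y + 8) = -3 + (2*y)/(8 + y) = -3 + 2*y/(8 + y))
I = -3 (I = 0 - 3 = -3)
(s(x(t)) + I)² = ((-24 - (-2 + 2*(-4)²))/(8 + (-2 + 2*(-4)²)) - 3)² = ((-24 - (-2 + 2*16))/(8 + (-2 + 2*16)) - 3)² = ((-24 - (-2 + 32))/(8 + (-2 + 32)) - 3)² = ((-24 - 1*30)/(8 + 30) - 3)² = ((-24 - 30)/38 - 3)² = ((1/38)*(-54) - 3)² = (-27/19 - 3)² = (-84/19)² = 7056/361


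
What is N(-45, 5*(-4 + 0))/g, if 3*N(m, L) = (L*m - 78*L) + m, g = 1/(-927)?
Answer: -746235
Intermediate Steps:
g = -1/927 ≈ -0.0010787
N(m, L) = -26*L + m/3 + L*m/3 (N(m, L) = ((L*m - 78*L) + m)/3 = ((-78*L + L*m) + m)/3 = (m - 78*L + L*m)/3 = -26*L + m/3 + L*m/3)
N(-45, 5*(-4 + 0))/g = (-130*(-4 + 0) + (1/3)*(-45) + (1/3)*(5*(-4 + 0))*(-45))/(-1/927) = (-130*(-4) - 15 + (1/3)*(5*(-4))*(-45))*(-927) = (-26*(-20) - 15 + (1/3)*(-20)*(-45))*(-927) = (520 - 15 + 300)*(-927) = 805*(-927) = -746235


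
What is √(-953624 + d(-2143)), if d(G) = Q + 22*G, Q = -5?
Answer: 5*I*√40031 ≈ 1000.4*I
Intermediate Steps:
d(G) = -5 + 22*G
√(-953624 + d(-2143)) = √(-953624 + (-5 + 22*(-2143))) = √(-953624 + (-5 - 47146)) = √(-953624 - 47151) = √(-1000775) = 5*I*√40031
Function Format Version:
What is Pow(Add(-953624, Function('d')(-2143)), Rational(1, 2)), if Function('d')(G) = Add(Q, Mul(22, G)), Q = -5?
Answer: Mul(5, I, Pow(40031, Rational(1, 2))) ≈ Mul(1000.4, I)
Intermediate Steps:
Function('d')(G) = Add(-5, Mul(22, G))
Pow(Add(-953624, Function('d')(-2143)), Rational(1, 2)) = Pow(Add(-953624, Add(-5, Mul(22, -2143))), Rational(1, 2)) = Pow(Add(-953624, Add(-5, -47146)), Rational(1, 2)) = Pow(Add(-953624, -47151), Rational(1, 2)) = Pow(-1000775, Rational(1, 2)) = Mul(5, I, Pow(40031, Rational(1, 2)))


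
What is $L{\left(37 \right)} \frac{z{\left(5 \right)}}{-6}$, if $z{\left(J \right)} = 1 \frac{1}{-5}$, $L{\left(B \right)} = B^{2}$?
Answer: $\frac{1369}{30} \approx 45.633$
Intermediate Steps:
$z{\left(J \right)} = - \frac{1}{5}$ ($z{\left(J \right)} = 1 \left(- \frac{1}{5}\right) = - \frac{1}{5}$)
$L{\left(37 \right)} \frac{z{\left(5 \right)}}{-6} = 37^{2} \left(- \frac{1}{5 \left(-6\right)}\right) = 1369 \left(\left(- \frac{1}{5}\right) \left(- \frac{1}{6}\right)\right) = 1369 \cdot \frac{1}{30} = \frac{1369}{30}$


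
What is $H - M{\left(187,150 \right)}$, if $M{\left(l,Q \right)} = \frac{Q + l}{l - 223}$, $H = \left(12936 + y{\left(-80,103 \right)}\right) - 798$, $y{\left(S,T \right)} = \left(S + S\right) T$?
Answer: $- \frac{155975}{36} \approx -4332.6$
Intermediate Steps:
$y{\left(S,T \right)} = 2 S T$
$H = -4342$ ($H = \left(12936 + 2 \left(-80\right) 103\right) - 798 = \left(12936 - 16480\right) - 798 = -3544 - 798 = -4342$)
$M{\left(l,Q \right)} = \frac{Q + l}{-223 + l}$
$H - M{\left(187,150 \right)} = -4342 - \frac{150 + 187}{-223 + 187} = -4342 - \frac{1}{-36} \cdot 337 = -4342 - \left(- \frac{1}{36}\right) 337 = -4342 - - \frac{337}{36} = -4342 + \frac{337}{36} = - \frac{155975}{36}$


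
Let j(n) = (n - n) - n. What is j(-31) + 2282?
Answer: 2313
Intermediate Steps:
j(n) = -n (j(n) = 0 - n = -n)
j(-31) + 2282 = -1*(-31) + 2282 = 31 + 2282 = 2313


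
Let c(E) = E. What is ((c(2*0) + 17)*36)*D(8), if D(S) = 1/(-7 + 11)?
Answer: 153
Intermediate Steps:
D(S) = 1/4
((c(2*0) + 17)*36)*D(8) = ((2*0 + 17)*36)*(1/4) = ((0 + 17)*36)*(1/4) = (17*36)*(1/4) = 612*(1/4) = 153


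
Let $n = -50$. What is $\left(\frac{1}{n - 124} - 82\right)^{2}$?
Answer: $\frac{203604361}{30276} \approx 6724.9$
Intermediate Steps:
$\left(\frac{1}{n - 124} - 82\right)^{2} = \left(\frac{1}{-50 - 124} - 82\right)^{2} = \left(\frac{1}{-174} - 82\right)^{2} = \left(- \frac{1}{174} - 82\right)^{2} = \left(- \frac{14269}{174}\right)^{2} = \frac{203604361}{30276}$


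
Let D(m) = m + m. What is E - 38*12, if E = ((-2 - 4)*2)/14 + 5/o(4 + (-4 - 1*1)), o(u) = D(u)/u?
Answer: -6361/14 ≈ -454.36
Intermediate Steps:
D(m) = 2*m
o(u) = 2 (o(u) = (2*u)/u = 2)
E = 23/14 (E = ((-2 - 4)*2)/14 + 5/2 = -6*2*(1/14) + 5*(½) = -12*1/14 + 5/2 = -6/7 + 5/2 = 23/14 ≈ 1.6429)
E - 38*12 = 23/14 - 38*12 = 23/14 - 456 = -6361/14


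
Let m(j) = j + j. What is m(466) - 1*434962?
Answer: -434030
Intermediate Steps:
m(j) = 2*j
m(466) - 1*434962 = 2*466 - 1*434962 = 932 - 434962 = -434030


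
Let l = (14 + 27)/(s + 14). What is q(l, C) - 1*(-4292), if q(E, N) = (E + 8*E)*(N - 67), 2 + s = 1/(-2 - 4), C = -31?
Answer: 87760/71 ≈ 1236.1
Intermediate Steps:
s = -13/6 (s = -2 + 1/(-2 - 4) = -2 + 1/(-6) = -2 - 1/6 = -13/6 ≈ -2.1667)
l = 246/71 (l = (14 + 27)/(-13/6 + 14) = 41/(71/6) = 41*(6/71) = 246/71 ≈ 3.4648)
q(E, N) = 9*E*(-67 + N) (q(E, N) = (9*E)*(-67 + N) = 9*E*(-67 + N))
q(l, C) - 1*(-4292) = 9*(246/71)*(-67 - 31) - 1*(-4292) = 9*(246/71)*(-98) + 4292 = -216972/71 + 4292 = 87760/71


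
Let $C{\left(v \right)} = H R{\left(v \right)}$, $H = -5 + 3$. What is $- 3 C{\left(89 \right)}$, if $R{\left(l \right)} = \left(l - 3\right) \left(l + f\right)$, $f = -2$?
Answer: $44892$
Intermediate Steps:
$H = -2$
$R{\left(l \right)} = \left(-3 + l\right) \left(-2 + l\right)$ ($R{\left(l \right)} = \left(l - 3\right) \left(l - 2\right) = \left(-3 + l\right) \left(-2 + l\right)$)
$C{\left(v \right)} = -12 - 2 v^{2} + 10 v$ ($C{\left(v \right)} = - 2 \left(6 + v^{2} - 5 v\right) = -12 - 2 v^{2} + 10 v$)
$- 3 C{\left(89 \right)} = - 3 \left(-12 - 2 \cdot 89^{2} + 10 \cdot 89\right) = - 3 \left(-12 - 15842 + 890\right) = \left(-3\right) \left(-14964\right) = 44892$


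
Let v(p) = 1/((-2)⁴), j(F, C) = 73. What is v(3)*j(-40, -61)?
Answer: 73/16 ≈ 4.5625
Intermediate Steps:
v(p) = 1/16
v(3)*j(-40, -61) = (1/16)*73 = 73/16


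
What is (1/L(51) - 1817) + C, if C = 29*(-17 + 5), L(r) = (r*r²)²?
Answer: -38095963089164/17596287801 ≈ -2165.0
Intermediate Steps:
L(r) = r⁶ (L(r) = (r³)² = r⁶)
C = -348 (C = 29*(-12) = -348)
(1/L(51) - 1817) + C = (1/(51⁶) - 1817) - 348 = (1/17596287801 - 1817) - 348 = -31972454934416/17596287801 - 348 = -38095963089164/17596287801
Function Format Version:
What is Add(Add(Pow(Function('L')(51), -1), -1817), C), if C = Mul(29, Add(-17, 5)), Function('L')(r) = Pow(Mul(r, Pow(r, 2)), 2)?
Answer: Rational(-38095963089164, 17596287801) ≈ -2165.0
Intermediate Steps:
Function('L')(r) = Pow(r, 6) (Function('L')(r) = Pow(Pow(r, 3), 2) = Pow(r, 6))
C = -348 (C = Mul(29, -12) = -348)
Add(Add(Pow(Function('L')(51), -1), -1817), C) = Add(Add(Pow(Pow(51, 6), -1), -1817), -348) = Add(Add(Pow(17596287801, -1), -1817), -348) = Add(Add(Rational(1, 17596287801), -1817), -348) = Add(Rational(-31972454934416, 17596287801), -348) = Rational(-38095963089164, 17596287801)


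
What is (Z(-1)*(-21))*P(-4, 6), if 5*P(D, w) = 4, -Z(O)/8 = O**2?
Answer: 672/5 ≈ 134.40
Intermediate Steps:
Z(O) = -8*O**2
P(D, w) = 4/5 (P(D, w) = (1/5)*4 = 4/5)
(Z(-1)*(-21))*P(-4, 6) = (-8*(-1)**2*(-21))*(4/5) = (-8*1*(-21))*(4/5) = -8*(-21)*(4/5) = 168*(4/5) = 672/5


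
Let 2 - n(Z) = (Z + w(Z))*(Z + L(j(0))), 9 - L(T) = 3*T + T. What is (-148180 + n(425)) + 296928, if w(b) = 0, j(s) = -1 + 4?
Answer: -30600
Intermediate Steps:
j(s) = 3
L(T) = 9 - 4*T (L(T) = 9 - (3*T + T) = 9 - 4*T)
n(Z) = 2 - Z*(-3 + Z) (n(Z) = 2 - (Z + 0)*(Z + (9 - 4*3)) = 2 - Z*(Z + (9 - 12)) = 2 - Z*(Z - 3) = 2 - Z*(-3 + Z))
(-148180 + n(425)) + 296928 = (-148180 + (2 - 1*425**2 + 3*425)) + 296928 = (-148180 + (2 - 1*180625 + 1275)) + 296928 = (-148180 + (2 - 180625 + 1275)) + 296928 = (-148180 - 179348) + 296928 = -327528 + 296928 = -30600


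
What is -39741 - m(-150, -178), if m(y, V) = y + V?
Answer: -39413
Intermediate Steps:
m(y, V) = V + y
-39741 - m(-150, -178) = -39741 - (-178 - 150) = -39741 - 1*(-328) = -39741 + 328 = -39413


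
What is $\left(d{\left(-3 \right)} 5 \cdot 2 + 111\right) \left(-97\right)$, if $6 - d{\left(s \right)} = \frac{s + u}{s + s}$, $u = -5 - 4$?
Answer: $-14647$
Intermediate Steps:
$u = -9$ ($u = -5 - 4 = -9$)
$d{\left(s \right)} = 6 - \frac{-9 + s}{2 s}$ ($d{\left(s \right)} = 6 - \frac{s - 9}{s + s} = 6 - \frac{-9 + s}{2 s}$)
$\left(d{\left(-3 \right)} 5 \cdot 2 + 111\right) \left(-97\right) = \left(\frac{9 + 11 \left(-3\right)}{2 \left(-3\right)} 5 \cdot 2 + 111\right) \left(-97\right) = \left(\frac{1}{2} \left(- \frac{1}{3}\right) \left(9 - 33\right) 5 \cdot 2 + 111\right) \left(-97\right) = \left(\frac{1}{2} \left(- \frac{1}{3}\right) \left(-24\right) 5 \cdot 2 + 111\right) \left(-97\right) = \left(4 \cdot 5 \cdot 2 + 111\right) \left(-97\right) = \left(20 \cdot 2 + 111\right) \left(-97\right) = \left(40 + 111\right) \left(-97\right) = 151 \left(-97\right) = -14647$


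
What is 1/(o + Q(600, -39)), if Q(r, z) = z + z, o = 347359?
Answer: 1/347281 ≈ 2.8795e-6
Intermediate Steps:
Q(r, z) = 2*z
1/(o + Q(600, -39)) = 1/(347359 + 2*(-39)) = 1/(347359 - 78) = 1/347281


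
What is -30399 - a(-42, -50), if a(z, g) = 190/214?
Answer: -3252788/107 ≈ -30400.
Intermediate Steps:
a(z, g) = 95/107 (a(z, g) = 190*(1/214) = 95/107)
-30399 - a(-42, -50) = -30399 - 1*95/107 = -30399 - 95/107 = -3252788/107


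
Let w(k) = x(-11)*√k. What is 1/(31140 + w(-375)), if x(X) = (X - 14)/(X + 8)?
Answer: 18684/581835385 - 5*I*√15/116367077 ≈ 3.2112e-5 - 1.6641e-7*I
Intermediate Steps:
x(X) = (-14 + X)/(8 + X)
w(k) = 25*√k/3 (w(k) = ((-14 - 11)/(8 - 11))*√k = (-25/(-3))*√k = (-⅓*(-25))*√k = 25*√k/3)
1/(31140 + w(-375)) = 1/(31140 + 25*√(-375)/3) = 1/(31140 + 25*(5*I*√15)/3) = 1/(31140 + 125*I*√15/3)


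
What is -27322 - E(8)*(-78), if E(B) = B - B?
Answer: -27322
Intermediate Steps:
E(B) = 0
-27322 - E(8)*(-78) = -27322 - 0*(-78) = -27322 - 1*0 = -27322 + 0 = -27322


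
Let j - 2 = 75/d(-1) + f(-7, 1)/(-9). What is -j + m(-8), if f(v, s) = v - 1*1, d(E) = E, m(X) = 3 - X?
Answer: 748/9 ≈ 83.111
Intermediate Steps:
f(v, s) = -1 + v (f(v, s) = v - 1 = -1 + v)
j = -649/9 (j = 2 + (75/(-1) + (-1 - 7)/(-9)) = 2 + (75*(-1) - 8*(-1/9)) = 2 + (-75 + 8/9) = 2 - 667/9 = -649/9 ≈ -72.111)
-j + m(-8) = -1*(-649/9) + (3 - 1*(-8)) = 649/9 + (3 + 8) = 649/9 + 11 = 748/9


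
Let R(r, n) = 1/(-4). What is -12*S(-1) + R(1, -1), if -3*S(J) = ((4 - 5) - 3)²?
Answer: 255/4 ≈ 63.750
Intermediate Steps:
R(r, n) = -¼
S(J) = -16/3 (S(J) = -((4 - 5) - 3)²/3 = -(-1 - 3)²/3 = -⅓*(-4)² = -⅓*16 = -16/3)
-12*S(-1) + R(1, -1) = -12*(-16/3) - ¼ = 64 - ¼ = 255/4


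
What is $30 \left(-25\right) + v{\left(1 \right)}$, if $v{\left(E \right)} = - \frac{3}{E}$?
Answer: $-753$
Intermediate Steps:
$30 \left(-25\right) + v{\left(1 \right)} = 30 \left(-25\right) - \frac{3}{1} = -750 - 3 = -753$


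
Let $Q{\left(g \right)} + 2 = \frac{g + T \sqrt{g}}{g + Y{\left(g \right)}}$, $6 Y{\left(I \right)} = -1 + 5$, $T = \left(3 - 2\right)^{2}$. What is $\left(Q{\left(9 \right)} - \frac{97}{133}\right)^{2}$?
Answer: $\frac{32936121}{14876449} \approx 2.214$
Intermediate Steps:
$T = 1$ ($T = 1^{2} = 1$)
$Y{\left(I \right)} = \frac{2}{3}$ ($Y{\left(I \right)} = \frac{-1 + 5}{6} = \frac{1}{6} \cdot 4 = \frac{2}{3}$)
$Q{\left(g \right)} = -2 + \frac{g + \sqrt{g}}{\frac{2}{3} + g}$ ($Q{\left(g \right)} = -2 + \frac{g + 1 \sqrt{g}}{g + \frac{2}{3}} = -2 + \frac{g + \sqrt{g}}{\frac{2}{3} + g}$)
$\left(Q{\left(9 \right)} - \frac{97}{133}\right)^{2} = \left(\frac{-4 - 27 + 3 \sqrt{9}}{2 + 3 \cdot 9} - \frac{97}{133}\right)^{2} = \left(\frac{-4 - 27 + 3 \cdot 3}{2 + 27} - \frac{97}{133}\right)^{2} = \left(\frac{-4 - 27 + 9}{29} - \frac{97}{133}\right)^{2} = \left(\frac{1}{29} \left(-22\right) - \frac{97}{133}\right)^{2} = \left(- \frac{22}{29} - \frac{97}{133}\right)^{2} = \left(- \frac{5739}{3857}\right)^{2} = \frac{32936121}{14876449}$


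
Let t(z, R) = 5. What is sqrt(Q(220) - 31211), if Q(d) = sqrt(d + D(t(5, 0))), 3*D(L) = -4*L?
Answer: sqrt(-280899 + 24*sqrt(30))/3 ≈ 176.63*I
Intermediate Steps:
D(L) = -4*L/3 (D(L) = (-4*L)/3 = -4*L/3)
Q(d) = sqrt(-20/3 + d) (Q(d) = sqrt(d - 4/3*5) = sqrt(d - 20/3) = sqrt(-20/3 + d))
sqrt(Q(220) - 31211) = sqrt(sqrt(-60 + 9*220)/3 - 31211) = sqrt(sqrt(-60 + 1980)/3 - 31211) = sqrt(sqrt(1920)/3 - 31211) = sqrt((8*sqrt(30))/3 - 31211) = sqrt(8*sqrt(30)/3 - 31211) = sqrt(-31211 + 8*sqrt(30)/3)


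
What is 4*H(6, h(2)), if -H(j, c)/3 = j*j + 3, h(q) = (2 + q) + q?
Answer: -468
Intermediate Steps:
h(q) = 2 + 2*q
H(j, c) = -9 - 3*j² (H(j, c) = -3*(j*j + 3) = -3*(j² + 3) = -3*(3 + j²) = -9 - 3*j²)
4*H(6, h(2)) = 4*(-9 - 3*6²) = 4*(-9 - 3*36) = 4*(-9 - 108) = 4*(-117) = -468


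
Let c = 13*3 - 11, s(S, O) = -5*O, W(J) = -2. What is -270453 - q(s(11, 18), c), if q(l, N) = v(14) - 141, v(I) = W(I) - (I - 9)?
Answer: -270305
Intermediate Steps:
v(I) = 7 - I (v(I) = -2 - (I - 9) = -2 - (-9 + I) = -2 + (9 - I) = 7 - I)
c = 28 (c = 39 - 11 = 28)
q(l, N) = -148 (q(l, N) = (7 - 1*14) - 141 = (7 - 14) - 141 = -7 - 141 = -148)
-270453 - q(s(11, 18), c) = -270453 - 1*(-148) = -270453 + 148 = -270305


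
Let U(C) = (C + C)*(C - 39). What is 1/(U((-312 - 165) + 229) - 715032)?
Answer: -1/572680 ≈ -1.7462e-6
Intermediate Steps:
U(C) = 2*C*(-39 + C) (U(C) = (2*C)*(-39 + C) = 2*C*(-39 + C))
1/(U((-312 - 165) + 229) - 715032) = 1/(2*((-312 - 165) + 229)*(-39 + ((-312 - 165) + 229)) - 715032) = 1/(2*(-477 + 229)*(-39 + (-477 + 229)) - 715032) = 1/(2*(-248)*(-39 - 248) - 715032) = 1/(2*(-248)*(-287) - 715032) = 1/(142352 - 715032) = 1/(-572680) = -1/572680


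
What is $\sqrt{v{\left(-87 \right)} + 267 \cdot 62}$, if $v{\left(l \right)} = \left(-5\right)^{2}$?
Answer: $\sqrt{16579} \approx 128.76$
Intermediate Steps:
$v{\left(l \right)} = 25$
$\sqrt{v{\left(-87 \right)} + 267 \cdot 62} = \sqrt{25 + 267 \cdot 62} = \sqrt{25 + 16554} = \sqrt{16579}$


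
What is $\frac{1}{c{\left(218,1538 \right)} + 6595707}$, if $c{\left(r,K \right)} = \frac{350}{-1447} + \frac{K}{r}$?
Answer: $\frac{157723}{1040295769754} \approx 1.5161 \cdot 10^{-7}$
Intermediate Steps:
$c{\left(r,K \right)} = - \frac{350}{1447} + \frac{K}{r}$ ($c{\left(r,K \right)} = 350 \left(- \frac{1}{1447}\right) + \frac{K}{r} = - \frac{350}{1447} + \frac{K}{r}$)
$\frac{1}{c{\left(218,1538 \right)} + 6595707} = \frac{1}{\left(- \frac{350}{1447} + \frac{1538}{218}\right) + 6595707} = \frac{1}{\left(- \frac{350}{1447} + 1538 \cdot \frac{1}{218}\right) + 6595707} = \frac{1}{\left(- \frac{350}{1447} + \frac{769}{109}\right) + 6595707} = \frac{1}{\frac{1074593}{157723} + 6595707} = \frac{1}{\frac{1040295769754}{157723}} = \frac{157723}{1040295769754}$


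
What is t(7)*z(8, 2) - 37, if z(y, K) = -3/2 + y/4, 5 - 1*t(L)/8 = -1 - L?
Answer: 15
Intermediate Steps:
t(L) = 48 + 8*L (t(L) = 40 - 8*(-1 - L) = 40 + (8 + 8*L) = 48 + 8*L)
z(y, K) = -3/2 + y/4 (z(y, K) = -3*1/2 + y*(1/4) = -3/2 + y/4)
t(7)*z(8, 2) - 37 = (48 + 8*7)*(-3/2 + (1/4)*8) - 37 = (48 + 56)*(-3/2 + 2) - 37 = 104*(1/2) - 37 = 52 - 37 = 15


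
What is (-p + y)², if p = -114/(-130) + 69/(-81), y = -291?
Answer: 260864541001/3080025 ≈ 84696.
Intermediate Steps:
p = 44/1755 (p = -114*(-1/130) + 69*(-1/81) = 57/65 - 23/27 = 44/1755 ≈ 0.025071)
(-p + y)² = (-1*44/1755 - 291)² = (-44/1755 - 291)² = (-510749/1755)² = 260864541001/3080025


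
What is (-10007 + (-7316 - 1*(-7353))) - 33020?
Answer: -42990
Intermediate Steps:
(-10007 + (-7316 - 1*(-7353))) - 33020 = (-10007 + (-7316 + 7353)) - 33020 = (-10007 + 37) - 33020 = -9970 - 33020 = -42990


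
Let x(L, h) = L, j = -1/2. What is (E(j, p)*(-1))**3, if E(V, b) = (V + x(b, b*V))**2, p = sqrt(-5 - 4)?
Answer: 27755/64 + 10593*I/16 ≈ 433.67 + 662.06*I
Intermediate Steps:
p = 3*I (p = sqrt(-9) = 3*I ≈ 3.0*I)
j = -1/2 (j = -1*1/2 = -1/2 ≈ -0.50000)
E(V, b) = (V + b)**2
(E(j, p)*(-1))**3 = ((-1/2 + 3*I)**2*(-1))**3 = (-(-1/2 + 3*I)**2)**3 = -(-1/2 + 3*I)**6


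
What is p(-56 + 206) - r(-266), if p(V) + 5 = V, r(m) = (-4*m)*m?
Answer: 283169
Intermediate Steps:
r(m) = -4*m²
p(V) = -5 + V
p(-56 + 206) - r(-266) = (-5 + (-56 + 206)) - (-4)*(-266)² = (-5 + 150) - (-4)*70756 = 145 - 1*(-283024) = 145 + 283024 = 283169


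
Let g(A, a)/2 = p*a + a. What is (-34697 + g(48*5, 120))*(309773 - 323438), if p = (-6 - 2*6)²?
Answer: -591735495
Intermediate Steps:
p = 324 (p = (-6 - 12)² = (-18)² = 324)
g(A, a) = 650*a (g(A, a) = 2*(324*a + a) = 2*(325*a) = 650*a)
(-34697 + g(48*5, 120))*(309773 - 323438) = (-34697 + 650*120)*(309773 - 323438) = (-34697 + 78000)*(-13665) = 43303*(-13665) = -591735495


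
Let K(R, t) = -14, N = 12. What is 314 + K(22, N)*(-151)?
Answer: 2428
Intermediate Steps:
314 + K(22, N)*(-151) = 314 - 14*(-151) = 314 + 2114 = 2428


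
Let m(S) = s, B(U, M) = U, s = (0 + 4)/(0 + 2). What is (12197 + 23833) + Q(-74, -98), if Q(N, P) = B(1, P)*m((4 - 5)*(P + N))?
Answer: 36032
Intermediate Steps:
s = 2 (s = 4/2 = 4*(½) = 2)
m(S) = 2
Q(N, P) = 2 (Q(N, P) = 1*2 = 2)
(12197 + 23833) + Q(-74, -98) = (12197 + 23833) + 2 = 36030 + 2 = 36032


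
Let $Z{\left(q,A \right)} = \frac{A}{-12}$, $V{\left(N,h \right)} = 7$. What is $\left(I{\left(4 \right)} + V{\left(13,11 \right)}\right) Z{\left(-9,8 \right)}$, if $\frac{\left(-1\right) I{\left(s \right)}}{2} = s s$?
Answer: $\frac{50}{3} \approx 16.667$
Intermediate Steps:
$Z{\left(q,A \right)} = - \frac{A}{12}$ ($Z{\left(q,A \right)} = A \left(- \frac{1}{12}\right) = - \frac{A}{12}$)
$I{\left(s \right)} = - 2 s^{2}$ ($I{\left(s \right)} = - 2 s s = - 2 s^{2}$)
$\left(I{\left(4 \right)} + V{\left(13,11 \right)}\right) Z{\left(-9,8 \right)} = \left(- 2 \cdot 4^{2} + 7\right) \left(\left(- \frac{1}{12}\right) 8\right) = \left(\left(-2\right) 16 + 7\right) \left(- \frac{2}{3}\right) = \left(-32 + 7\right) \left(- \frac{2}{3}\right) = \left(-25\right) \left(- \frac{2}{3}\right) = \frac{50}{3}$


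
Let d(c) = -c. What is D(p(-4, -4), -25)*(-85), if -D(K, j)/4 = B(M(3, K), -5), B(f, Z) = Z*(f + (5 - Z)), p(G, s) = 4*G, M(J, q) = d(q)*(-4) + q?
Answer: 119000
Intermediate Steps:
M(J, q) = 5*q (M(J, q) = -q*(-4) + q = 4*q + q = 5*q)
B(f, Z) = Z*(5 + f - Z)
D(K, j) = 200 + 100*K (D(K, j) = -(-20)*(5 + 5*K - 1*(-5)) = -(-20)*(5 + 5*K + 5) = -(-20)*(10 + 5*K) = -4*(-50 - 25*K) = 200 + 100*K)
D(p(-4, -4), -25)*(-85) = (200 + 100*(4*(-4)))*(-85) = (200 + 100*(-16))*(-85) = (200 - 1600)*(-85) = -1400*(-85) = 119000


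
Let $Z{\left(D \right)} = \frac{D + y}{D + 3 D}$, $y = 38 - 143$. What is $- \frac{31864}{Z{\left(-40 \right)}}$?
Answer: $- \frac{1019648}{29} \approx -35160.0$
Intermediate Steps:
$y = -105$ ($y = 38 - 143 = -105$)
$Z{\left(D \right)} = \frac{-105 + D}{4 D}$ ($Z{\left(D \right)} = \frac{D - 105}{D + 3 D} = \frac{-105 + D}{4 D}$)
$- \frac{31864}{Z{\left(-40 \right)}} = - \frac{31864}{\frac{1}{4} \frac{1}{-40} \left(-105 - 40\right)} = - \frac{31864}{\frac{1}{4} \left(- \frac{1}{40}\right) \left(-145\right)} = - \frac{31864}{\frac{29}{32}} = \left(-31864\right) \frac{32}{29} = - \frac{1019648}{29}$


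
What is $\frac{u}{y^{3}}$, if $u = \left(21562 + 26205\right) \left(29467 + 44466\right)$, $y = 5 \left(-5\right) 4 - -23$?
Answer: $- \frac{3531557611}{456533} \approx -7735.6$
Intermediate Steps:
$y = -77$ ($y = \left(-25\right) 4 + 23 = -100 + 23 = -77$)
$u = 3531557611$ ($u = 47767 \cdot 73933 = 3531557611$)
$\frac{u}{y^{3}} = \frac{3531557611}{\left(-77\right)^{3}} = \frac{3531557611}{-456533} = 3531557611 \left(- \frac{1}{456533}\right) = - \frac{3531557611}{456533}$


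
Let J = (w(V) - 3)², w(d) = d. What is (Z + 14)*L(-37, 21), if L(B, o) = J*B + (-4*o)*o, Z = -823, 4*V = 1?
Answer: 26455109/16 ≈ 1.6534e+6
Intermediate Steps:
V = ¼ (V = (¼)*1 = ¼ ≈ 0.25000)
J = 121/16 (J = (¼ - 3)² = (-11/4)² = 121/16 ≈ 7.5625)
L(B, o) = -4*o² + 121*B/16 (L(B, o) = 121*B/16 + (-4*o)*o = 121*B/16 - 4*o² = -4*o² + 121*B/16)
(Z + 14)*L(-37, 21) = (-823 + 14)*(-4*21² + (121/16)*(-37)) = -809*(-4*441 - 4477/16) = -809*(-1764 - 4477/16) = -809*(-32701/16) = 26455109/16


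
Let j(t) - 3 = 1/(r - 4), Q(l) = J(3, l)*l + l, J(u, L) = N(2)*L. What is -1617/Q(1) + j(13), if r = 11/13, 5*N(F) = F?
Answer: -47245/41 ≈ -1152.3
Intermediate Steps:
N(F) = F/5
r = 11/13 (r = 11*(1/13) = 11/13 ≈ 0.84615)
J(u, L) = 2*L/5 (J(u, L) = ((⅕)*2)*L = 2*L/5)
Q(l) = l + 2*l²/5 (Q(l) = (2*l/5)*l + l = 2*l²/5 + l = l + 2*l²/5)
j(t) = 110/41 (j(t) = 3 + 1/(11/13 - 4) = 3 + 1/(-41/13) = 3 - 13/41 = 110/41)
-1617/Q(1) + j(13) = -1617/((⅕)*1*(5 + 2*1)) + 110/41 = -1617/((⅕)*1*(5 + 2)) + 110/41 = -1617/((⅕)*1*7) + 110/41 = -1617/7/5 + 110/41 = -1617*5/7 + 110/41 = -33*35 + 110/41 = -1155 + 110/41 = -47245/41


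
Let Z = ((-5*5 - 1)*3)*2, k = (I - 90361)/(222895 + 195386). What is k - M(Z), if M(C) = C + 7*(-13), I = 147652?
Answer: 34457566/139427 ≈ 247.14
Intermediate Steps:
k = 19097/139427 (k = (147652 - 90361)/(222895 + 195386) = 57291/418281 = 57291*(1/418281) = 19097/139427 ≈ 0.13697)
Z = -156 (Z = ((-25 - 1)*3)*2 = -26*3*2 = -78*2 = -156)
M(C) = -91 + C (M(C) = C - 91 = -91 + C)
k - M(Z) = 19097/139427 - (-91 - 156) = 19097/139427 - 1*(-247) = 19097/139427 + 247 = 34457566/139427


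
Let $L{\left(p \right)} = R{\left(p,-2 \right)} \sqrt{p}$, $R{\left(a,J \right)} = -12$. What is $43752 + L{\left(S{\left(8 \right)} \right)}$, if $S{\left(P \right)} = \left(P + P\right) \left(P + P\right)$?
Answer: $43560$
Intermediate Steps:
$S{\left(P \right)} = 4 P^{2}$ ($S{\left(P \right)} = 2 P 2 P = 4 P^{2}$)
$L{\left(p \right)} = - 12 \sqrt{p}$
$43752 + L{\left(S{\left(8 \right)} \right)} = 43752 - 12 \sqrt{4 \cdot 8^{2}} = 43752 - 12 \sqrt{4 \cdot 64} = 43752 - 12 \sqrt{256} = 43752 - 192 = 43560$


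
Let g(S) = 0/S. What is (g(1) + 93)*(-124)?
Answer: -11532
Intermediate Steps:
g(S) = 0
(g(1) + 93)*(-124) = (0 + 93)*(-124) = 93*(-124) = -11532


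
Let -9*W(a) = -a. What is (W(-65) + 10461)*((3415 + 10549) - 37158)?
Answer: -2182184296/9 ≈ -2.4247e+8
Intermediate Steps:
W(a) = a/9 (W(a) = -(-1)*a/9 = a/9)
(W(-65) + 10461)*((3415 + 10549) - 37158) = ((1/9)*(-65) + 10461)*((3415 + 10549) - 37158) = (-65/9 + 10461)*(13964 - 37158) = (94084/9)*(-23194) = -2182184296/9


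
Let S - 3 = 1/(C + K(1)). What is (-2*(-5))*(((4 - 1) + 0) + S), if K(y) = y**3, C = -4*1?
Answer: 170/3 ≈ 56.667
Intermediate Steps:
C = -4
S = 8/3 (S = 3 + 1/(-4 + 1**3) = 3 + 1/(-4 + 1) = 3 + 1/(-3) = 3 - 1/3 = 8/3 ≈ 2.6667)
(-2*(-5))*(((4 - 1) + 0) + S) = (-2*(-5))*(((4 - 1) + 0) + 8/3) = 10*((3 + 0) + 8/3) = 10*(3 + 8/3) = 10*(17/3) = 170/3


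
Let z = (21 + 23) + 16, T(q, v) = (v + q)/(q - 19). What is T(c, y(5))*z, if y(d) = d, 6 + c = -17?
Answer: 180/7 ≈ 25.714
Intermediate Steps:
c = -23 (c = -6 - 17 = -23)
T(q, v) = (q + v)/(-19 + q)
z = 60 (z = 44 + 16 = 60)
T(c, y(5))*z = ((-23 + 5)/(-19 - 23))*60 = (-18/(-42))*60 = -1/42*(-18)*60 = (3/7)*60 = 180/7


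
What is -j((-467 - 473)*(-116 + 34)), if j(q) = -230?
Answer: 230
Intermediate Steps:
-j((-467 - 473)*(-116 + 34)) = -1*(-230) = 230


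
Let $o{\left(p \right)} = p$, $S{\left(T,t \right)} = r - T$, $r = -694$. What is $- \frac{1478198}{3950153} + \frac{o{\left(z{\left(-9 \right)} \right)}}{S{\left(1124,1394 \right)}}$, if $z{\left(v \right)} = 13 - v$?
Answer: $- \frac{1387133665}{3590689077} \approx -0.38631$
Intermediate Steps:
$S{\left(T,t \right)} = -694 - T$
$- \frac{1478198}{3950153} + \frac{o{\left(z{\left(-9 \right)} \right)}}{S{\left(1124,1394 \right)}} = - \frac{1478198}{3950153} + \frac{13 - -9}{-694 - 1124} = \left(-1478198\right) \frac{1}{3950153} + \frac{13 + 9}{-694 - 1124} = - \frac{1478198}{3950153} + \frac{22}{-1818} = - \frac{1478198}{3950153} + 22 \left(- \frac{1}{1818}\right) = - \frac{1478198}{3950153} - \frac{11}{909} = - \frac{1387133665}{3590689077}$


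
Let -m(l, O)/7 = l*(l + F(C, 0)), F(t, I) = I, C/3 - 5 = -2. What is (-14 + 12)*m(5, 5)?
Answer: 350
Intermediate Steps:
C = 9 (C = 15 + 3*(-2) = 15 - 6 = 9)
m(l, O) = -7*l**2 (m(l, O) = -7*l*(l + 0) = -7*l*l = -7*l**2)
(-14 + 12)*m(5, 5) = (-14 + 12)*(-7*5**2) = -(-14)*25 = -2*(-175) = 350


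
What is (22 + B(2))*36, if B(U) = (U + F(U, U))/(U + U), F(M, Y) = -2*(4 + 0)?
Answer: 738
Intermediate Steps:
F(M, Y) = -8 (F(M, Y) = -2*4 = -8)
B(U) = (-8 + U)/(2*U) (B(U) = (U - 8)/(U + U) = (-8 + U)/((2*U)) = (-8 + U)*(1/(2*U)) = (-8 + U)/(2*U))
(22 + B(2))*36 = (22 + (1/2)*(-8 + 2)/2)*36 = (22 + (1/2)*(1/2)*(-6))*36 = (22 - 3/2)*36 = (41/2)*36 = 738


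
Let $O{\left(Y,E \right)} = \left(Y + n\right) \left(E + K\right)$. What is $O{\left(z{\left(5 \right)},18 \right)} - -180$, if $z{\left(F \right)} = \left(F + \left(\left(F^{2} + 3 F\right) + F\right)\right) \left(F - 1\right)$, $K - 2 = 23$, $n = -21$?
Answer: $7877$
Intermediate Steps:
$K = 25$ ($K = 2 + 23 = 25$)
$z{\left(F \right)} = \left(-1 + F\right) \left(F^{2} + 5 F\right)$ ($z{\left(F \right)} = \left(F + \left(F^{2} + 4 F\right)\right) \left(-1 + F\right) = \left(F^{2} + 5 F\right) \left(-1 + F\right) = \left(-1 + F\right) \left(F^{2} + 5 F\right)$)
$O{\left(Y,E \right)} = \left(-21 + Y\right) \left(25 + E\right)$ ($O{\left(Y,E \right)} = \left(Y - 21\right) \left(E + 25\right) = \left(-21 + Y\right) \left(25 + E\right)$)
$O{\left(z{\left(5 \right)},18 \right)} - -180 = \left(-525 - 378 + 25 \cdot 5 \left(-5 + 5^{2} + 4 \cdot 5\right) + 18 \cdot 5 \left(-5 + 5^{2} + 4 \cdot 5\right)\right) - -180 = \left(-525 - 378 + 25 \cdot 5 \left(-5 + 25 + 20\right) + 18 \cdot 5 \left(-5 + 25 + 20\right)\right) + 180 = \left(-525 - 378 + 25 \cdot 5 \cdot 40 + 18 \cdot 5 \cdot 40\right) + 180 = \left(-525 - 378 + 25 \cdot 200 + 18 \cdot 200\right) + 180 = \left(-525 - 378 + 5000 + 3600\right) + 180 = 7697 + 180 = 7877$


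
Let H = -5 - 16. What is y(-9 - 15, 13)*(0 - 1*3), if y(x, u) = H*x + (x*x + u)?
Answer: -3279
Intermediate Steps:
H = -21
y(x, u) = u + x² - 21*x (y(x, u) = -21*x + (x*x + u) = -21*x + (x² + u) = -21*x + (u + x²) = u + x² - 21*x)
y(-9 - 15, 13)*(0 - 1*3) = (13 + (-9 - 15)² - 21*(-9 - 15))*(0 - 1*3) = (13 + (-24)² - 21*(-24))*(0 - 3) = (13 + 576 + 504)*(-3) = 1093*(-3) = -3279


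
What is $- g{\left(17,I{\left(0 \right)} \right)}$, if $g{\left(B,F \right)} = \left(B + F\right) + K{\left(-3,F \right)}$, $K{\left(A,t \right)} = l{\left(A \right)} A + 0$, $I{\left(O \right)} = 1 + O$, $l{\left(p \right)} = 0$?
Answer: $-18$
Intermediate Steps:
$K{\left(A,t \right)} = 0$ ($K{\left(A,t \right)} = 0 A + 0 = 0 + 0 = 0$)
$g{\left(B,F \right)} = B + F$ ($g{\left(B,F \right)} = \left(B + F\right) + 0 = B + F$)
$- g{\left(17,I{\left(0 \right)} \right)} = - (17 + \left(1 + 0\right)) = - (17 + 1) = \left(-1\right) 18 = -18$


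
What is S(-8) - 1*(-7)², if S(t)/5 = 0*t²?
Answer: -49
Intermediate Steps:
S(t) = 0 (S(t) = 5*(0*t²) = 5*0 = 0)
S(-8) - 1*(-7)² = 0 - 1*(-7)² = 0 - 1*49 = 0 - 49 = -49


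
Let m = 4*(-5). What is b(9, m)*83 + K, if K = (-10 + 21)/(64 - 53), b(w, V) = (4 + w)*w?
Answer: 9712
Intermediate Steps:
m = -20
b(w, V) = w*(4 + w)
K = 1 (K = 11/11 = 11*(1/11) = 1)
b(9, m)*83 + K = (9*(4 + 9))*83 + 1 = (9*13)*83 + 1 = 117*83 + 1 = 9711 + 1 = 9712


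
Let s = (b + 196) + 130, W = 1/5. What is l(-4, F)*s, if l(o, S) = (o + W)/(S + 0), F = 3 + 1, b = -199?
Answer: -2413/20 ≈ -120.65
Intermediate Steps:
W = ⅕ ≈ 0.20000
F = 4
l(o, S) = (⅕ + o)/S (l(o, S) = (o + ⅕)/(S + 0) = (⅕ + o)/S)
s = 127 (s = (-199 + 196) + 130 = -3 + 130 = 127)
l(-4, F)*s = ((⅕ - 4)/4)*127 = ((¼)*(-19/5))*127 = -19/20*127 = -2413/20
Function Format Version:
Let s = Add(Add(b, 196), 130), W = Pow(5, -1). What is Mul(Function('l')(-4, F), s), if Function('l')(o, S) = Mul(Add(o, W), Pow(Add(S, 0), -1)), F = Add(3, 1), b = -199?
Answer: Rational(-2413, 20) ≈ -120.65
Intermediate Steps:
W = Rational(1, 5) ≈ 0.20000
F = 4
Function('l')(o, S) = Mul(Pow(S, -1), Add(Rational(1, 5), o)) (Function('l')(o, S) = Mul(Add(o, Rational(1, 5)), Pow(Add(S, 0), -1)) = Mul(Add(Rational(1, 5), o), Pow(S, -1)) = Mul(Pow(S, -1), Add(Rational(1, 5), o)))
s = 127 (s = Add(Add(-199, 196), 130) = Add(-3, 130) = 127)
Mul(Function('l')(-4, F), s) = Mul(Mul(Pow(4, -1), Add(Rational(1, 5), -4)), 127) = Mul(Mul(Rational(1, 4), Rational(-19, 5)), 127) = Mul(Rational(-19, 20), 127) = Rational(-2413, 20)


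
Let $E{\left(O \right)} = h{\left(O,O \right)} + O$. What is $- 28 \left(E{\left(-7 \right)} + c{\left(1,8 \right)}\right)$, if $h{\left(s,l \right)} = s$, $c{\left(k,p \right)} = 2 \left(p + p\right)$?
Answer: $-504$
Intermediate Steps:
$c{\left(k,p \right)} = 4 p$ ($c{\left(k,p \right)} = 2 \cdot 2 p = 4 p$)
$E{\left(O \right)} = 2 O$ ($E{\left(O \right)} = O + O = 2 O$)
$- 28 \left(E{\left(-7 \right)} + c{\left(1,8 \right)}\right) = - 28 \left(2 \left(-7\right) + 4 \cdot 8\right) = - 28 \left(-14 + 32\right) = \left(-28\right) 18 = -504$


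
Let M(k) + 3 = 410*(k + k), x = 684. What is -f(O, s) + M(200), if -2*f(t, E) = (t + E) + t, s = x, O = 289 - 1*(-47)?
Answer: 164675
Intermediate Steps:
O = 336 (O = 289 + 47 = 336)
s = 684
f(t, E) = -t - E/2 (f(t, E) = -((t + E) + t)/2 = -((E + t) + t)/2 = -(E + 2*t)/2 = -t - E/2)
M(k) = -3 + 820*k (M(k) = -3 + 410*(k + k) = -3 + 410*(2*k) = -3 + 820*k)
-f(O, s) + M(200) = -(-1*336 - ½*684) + (-3 + 820*200) = -(-336 - 342) + (-3 + 164000) = -1*(-678) + 163997 = 678 + 163997 = 164675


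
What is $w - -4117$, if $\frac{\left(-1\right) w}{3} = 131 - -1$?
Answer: $3721$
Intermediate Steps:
$w = -396$ ($w = - 3 \left(131 - -1\right) = - 3 \left(131 + 1\right) = \left(-3\right) 132 = -396$)
$w - -4117 = -396 - -4117 = -396 + 4117 = 3721$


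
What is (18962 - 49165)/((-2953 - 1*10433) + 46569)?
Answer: -30203/33183 ≈ -0.91020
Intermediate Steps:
(18962 - 49165)/((-2953 - 1*10433) + 46569) = -30203/((-2953 - 10433) + 46569) = -30203/(-13386 + 46569) = -30203/33183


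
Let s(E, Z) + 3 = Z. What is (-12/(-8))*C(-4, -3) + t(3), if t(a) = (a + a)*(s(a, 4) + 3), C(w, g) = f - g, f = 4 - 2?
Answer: 63/2 ≈ 31.500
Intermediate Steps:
f = 2
s(E, Z) = -3 + Z
C(w, g) = 2 - g
t(a) = 8*a (t(a) = (a + a)*((-3 + 4) + 3) = (2*a)*(1 + 3) = (2*a)*4 = 8*a)
(-12/(-8))*C(-4, -3) + t(3) = (-12/(-8))*(2 - 1*(-3)) + 8*3 = (-12*(-⅛))*(2 + 3) + 24 = (3/2)*5 + 24 = 15/2 + 24 = 63/2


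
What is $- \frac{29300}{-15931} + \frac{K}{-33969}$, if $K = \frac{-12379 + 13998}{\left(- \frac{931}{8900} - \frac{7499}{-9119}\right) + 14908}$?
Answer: $\frac{1204279080877368998800}{654791924419266621429} \approx 1.8392$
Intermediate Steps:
$K = \frac{131396582900}{1209978114111}$ ($K = \frac{1619}{\left(\left(-931\right) \frac{1}{8900} - - \frac{7499}{9119}\right) + 14908} = \frac{1619}{\left(- \frac{931}{8900} + \frac{7499}{9119}\right) + 14908} = \frac{1619}{\frac{58251311}{81159100} + 14908} = \frac{1619}{\frac{1209978114111}{81159100}} = 1619 \cdot \frac{81159100}{1209978114111} = \frac{131396582900}{1209978114111} \approx 0.10859$)
$- \frac{29300}{-15931} + \frac{K}{-33969} = - \frac{29300}{-15931} + \frac{131396582900}{1209978114111 \left(-33969\right)} = \left(-29300\right) \left(- \frac{1}{15931}\right) + \frac{131396582900}{1209978114111} \left(- \frac{1}{33969}\right) = \frac{29300}{15931} - \frac{131396582900}{41101746558236559} = \frac{1204279080877368998800}{654791924419266621429}$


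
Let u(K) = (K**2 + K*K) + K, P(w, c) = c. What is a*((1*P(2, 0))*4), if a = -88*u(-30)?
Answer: 0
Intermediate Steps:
u(K) = K + 2*K**2 (u(K) = (K**2 + K**2) + K = 2*K**2 + K = K + 2*K**2)
a = -155760 (a = -(-2640)*(1 + 2*(-30)) = -(-2640)*(1 - 60) = -(-2640)*(-59) = -88*1770 = -155760)
a*((1*P(2, 0))*4) = -155760*1*0*4 = -0*4 = -155760*0 = 0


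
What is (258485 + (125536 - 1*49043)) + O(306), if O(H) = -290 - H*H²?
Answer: -28317928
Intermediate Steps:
O(H) = -290 - H³
(258485 + (125536 - 1*49043)) + O(306) = (258485 + (125536 - 1*49043)) + (-290 - 1*306³) = (258485 + (125536 - 49043)) + (-290 - 1*28652616) = (258485 + 76493) + (-290 - 28652616) = 334978 - 28652906 = -28317928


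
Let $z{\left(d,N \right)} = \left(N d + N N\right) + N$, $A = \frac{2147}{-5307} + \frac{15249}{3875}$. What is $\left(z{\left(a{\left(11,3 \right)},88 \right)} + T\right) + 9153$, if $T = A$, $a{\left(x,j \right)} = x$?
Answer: $\frac{369269319443}{20564625} \approx 17957.0$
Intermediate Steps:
$A = \frac{72606818}{20564625}$ ($A = 2147 \left(- \frac{1}{5307}\right) + 15249 \cdot \frac{1}{3875} = - \frac{2147}{5307} + \frac{15249}{3875} = \frac{72606818}{20564625} \approx 3.5307$)
$T = \frac{72606818}{20564625} \approx 3.5307$
$z{\left(d,N \right)} = N + N^{2} + N d$ ($z{\left(d,N \right)} = \left(N d + N^{2}\right) + N = \left(N^{2} + N d\right) + N = N + N^{2} + N d$)
$\left(z{\left(a{\left(11,3 \right)},88 \right)} + T\right) + 9153 = \left(88 \left(1 + 88 + 11\right) + \frac{72606818}{20564625}\right) + 9153 = \left(88 \cdot 100 + \frac{72606818}{20564625}\right) + 9153 = \left(8800 + \frac{72606818}{20564625}\right) + 9153 = \frac{181041306818}{20564625} + 9153 = \frac{369269319443}{20564625}$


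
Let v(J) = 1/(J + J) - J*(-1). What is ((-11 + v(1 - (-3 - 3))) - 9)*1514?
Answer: -137017/7 ≈ -19574.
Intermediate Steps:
v(J) = J + 1/(2*J) (v(J) = 1/(2*J) - (-1)*J = 1/(2*J) + J = J + 1/(2*J))
((-11 + v(1 - (-3 - 3))) - 9)*1514 = ((-11 + ((1 - (-3 - 3)) + 1/(2*(1 - (-3 - 3))))) - 9)*1514 = ((-11 + ((1 - 1*(-6)) + 1/(2*(1 - 1*(-6))))) - 9)*1514 = ((-11 + ((1 + 6) + 1/(2*(1 + 6)))) - 9)*1514 = ((-11 + (7 + (½)/7)) - 9)*1514 = ((-11 + (7 + (½)*(⅐))) - 9)*1514 = ((-11 + (7 + 1/14)) - 9)*1514 = ((-11 + 99/14) - 9)*1514 = (-55/14 - 9)*1514 = -181/14*1514 = -137017/7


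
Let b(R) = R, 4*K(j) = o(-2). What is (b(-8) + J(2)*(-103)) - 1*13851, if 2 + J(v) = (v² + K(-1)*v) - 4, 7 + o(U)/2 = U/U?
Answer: -13035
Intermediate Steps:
o(U) = -12 (o(U) = -14 + 2*(U/U) = -14 + 2*1 = -14 + 2 = -12)
K(j) = -3 (K(j) = (¼)*(-12) = -3)
J(v) = -6 + v² - 3*v (J(v) = -2 + ((v² - 3*v) - 4) = -2 + (-4 + v² - 3*v) = -6 + v² - 3*v)
(b(-8) + J(2)*(-103)) - 1*13851 = (-8 + (-6 + 2² - 3*2)*(-103)) - 1*13851 = (-8 + (-6 + 4 - 6)*(-103)) - 13851 = (-8 - 8*(-103)) - 13851 = (-8 + 824) - 13851 = 816 - 13851 = -13035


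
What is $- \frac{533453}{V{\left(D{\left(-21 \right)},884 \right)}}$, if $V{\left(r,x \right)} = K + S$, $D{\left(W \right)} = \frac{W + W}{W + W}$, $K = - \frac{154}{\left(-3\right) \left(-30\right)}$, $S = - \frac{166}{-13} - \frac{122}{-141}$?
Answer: $- \frac{14667290235}{327833} \approx -44740.0$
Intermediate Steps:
$S = \frac{24992}{1833}$ ($S = \left(-166\right) \left(- \frac{1}{13}\right) - - \frac{122}{141} = \frac{166}{13} + \frac{122}{141} = \frac{24992}{1833} \approx 13.634$)
$K = - \frac{77}{45}$ ($K = - \frac{154}{90} = \left(-154\right) \frac{1}{90} = - \frac{77}{45} \approx -1.7111$)
$D{\left(W \right)} = 1$ ($D{\left(W \right)} = \frac{2 W}{2 W} = 2 W \frac{1}{2 W} = 1$)
$V{\left(r,x \right)} = \frac{327833}{27495}$ ($V{\left(r,x \right)} = - \frac{77}{45} + \frac{24992}{1833} = \frac{327833}{27495}$)
$- \frac{533453}{V{\left(D{\left(-21 \right)},884 \right)}} = - \frac{533453}{\frac{327833}{27495}} = \left(-533453\right) \frac{27495}{327833} = - \frac{14667290235}{327833}$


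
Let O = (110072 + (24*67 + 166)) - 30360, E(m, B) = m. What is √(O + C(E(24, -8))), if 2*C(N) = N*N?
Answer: 3*√9086 ≈ 285.96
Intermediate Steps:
C(N) = N²/2 (C(N) = (N*N)/2 = N²/2)
O = 81486 (O = (110072 + (1608 + 166)) - 30360 = (110072 + 1774) - 30360 = 111846 - 30360 = 81486)
√(O + C(E(24, -8))) = √(81486 + (½)*24²) = √(81486 + (½)*576) = √(81486 + 288) = √81774 = 3*√9086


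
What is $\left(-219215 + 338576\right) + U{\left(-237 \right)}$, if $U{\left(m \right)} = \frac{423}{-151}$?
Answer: $\frac{18023088}{151} \approx 1.1936 \cdot 10^{5}$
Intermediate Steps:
$U{\left(m \right)} = - \frac{423}{151}$ ($U{\left(m \right)} = 423 \left(- \frac{1}{151}\right) = - \frac{423}{151}$)
$\left(-219215 + 338576\right) + U{\left(-237 \right)} = \left(-219215 + 338576\right) - \frac{423}{151} = 119361 - \frac{423}{151} = \frac{18023088}{151}$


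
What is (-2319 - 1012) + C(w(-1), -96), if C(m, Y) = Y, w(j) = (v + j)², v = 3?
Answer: -3427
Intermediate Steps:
w(j) = (3 + j)²
(-2319 - 1012) + C(w(-1), -96) = (-2319 - 1012) - 96 = -3331 - 96 = -3427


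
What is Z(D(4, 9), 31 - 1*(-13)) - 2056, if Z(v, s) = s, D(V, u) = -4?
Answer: -2012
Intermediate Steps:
Z(D(4, 9), 31 - 1*(-13)) - 2056 = (31 - 1*(-13)) - 2056 = (31 + 13) - 2056 = 44 - 2056 = -2012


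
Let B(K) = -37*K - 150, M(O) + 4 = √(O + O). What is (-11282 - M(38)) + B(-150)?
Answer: -5878 - 2*√19 ≈ -5886.7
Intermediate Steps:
M(O) = -4 + √2*√O (M(O) = -4 + √(O + O) = -4 + √(2*O) = -4 + √2*√O)
B(K) = -150 - 37*K
(-11282 - M(38)) + B(-150) = (-11282 - (-4 + √2*√38)) + (-150 - 37*(-150)) = (-11282 - (-4 + 2*√19)) + (-150 + 5550) = (-11282 + (4 - 2*√19)) + 5400 = (-11278 - 2*√19) + 5400 = -5878 - 2*√19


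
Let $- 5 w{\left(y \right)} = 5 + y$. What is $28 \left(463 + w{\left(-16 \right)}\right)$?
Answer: $\frac{65128}{5} \approx 13026.0$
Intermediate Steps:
$w{\left(y \right)} = -1 - \frac{y}{5}$ ($w{\left(y \right)} = - \frac{5 + y}{5} = -1 - \frac{y}{5}$)
$28 \left(463 + w{\left(-16 \right)}\right) = 28 \left(463 - - \frac{11}{5}\right) = 28 \left(463 + \left(-1 + \frac{16}{5}\right)\right) = 28 \left(463 + \frac{11}{5}\right) = 28 \cdot \frac{2326}{5} = \frac{65128}{5}$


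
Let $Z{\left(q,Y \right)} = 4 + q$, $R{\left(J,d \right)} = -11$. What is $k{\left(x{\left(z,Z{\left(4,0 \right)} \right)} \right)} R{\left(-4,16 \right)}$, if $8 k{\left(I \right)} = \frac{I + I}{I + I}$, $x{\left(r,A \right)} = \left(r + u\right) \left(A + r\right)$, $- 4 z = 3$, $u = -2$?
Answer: $- \frac{11}{8} \approx -1.375$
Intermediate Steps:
$z = - \frac{3}{4}$ ($z = \left(- \frac{1}{4}\right) 3 = - \frac{3}{4} \approx -0.75$)
$x{\left(r,A \right)} = \left(-2 + r\right) \left(A + r\right)$ ($x{\left(r,A \right)} = \left(r - 2\right) \left(A + r\right) = \left(-2 + r\right) \left(A + r\right)$)
$k{\left(I \right)} = \frac{1}{8}$ ($k{\left(I \right)} = \frac{\left(I + I\right) \frac{1}{I + I}}{8} = \frac{2 I \frac{1}{2 I}}{8} = \frac{1}{8} \cdot 1 = \frac{1}{8}$)
$k{\left(x{\left(z,Z{\left(4,0 \right)} \right)} \right)} R{\left(-4,16 \right)} = \frac{1}{8} \left(-11\right) = - \frac{11}{8}$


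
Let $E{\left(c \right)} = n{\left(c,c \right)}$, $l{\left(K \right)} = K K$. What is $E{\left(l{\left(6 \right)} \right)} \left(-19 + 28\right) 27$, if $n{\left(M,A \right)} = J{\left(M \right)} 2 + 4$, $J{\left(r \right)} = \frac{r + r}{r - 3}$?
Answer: $\frac{22356}{11} \approx 2032.4$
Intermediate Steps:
$J{\left(r \right)} = \frac{2 r}{-3 + r}$
$n{\left(M,A \right)} = 4 + \frac{4 M}{-3 + M}$ ($n{\left(M,A \right)} = \frac{2 M}{-3 + M} 2 + 4 = \frac{4 M}{-3 + M} + 4 = 4 + \frac{4 M}{-3 + M}$)
$l{\left(K \right)} = K^{2}$
$E{\left(c \right)} = \frac{4 \left(-3 + 2 c\right)}{-3 + c}$
$E{\left(l{\left(6 \right)} \right)} \left(-19 + 28\right) 27 = \frac{4 \left(-3 + 2 \cdot 6^{2}\right)}{-3 + 6^{2}} \left(-19 + 28\right) 27 = \frac{4 \left(-3 + 2 \cdot 36\right)}{-3 + 36} \cdot 9 \cdot 27 = \frac{4 \left(-3 + 72\right)}{33} \cdot 243 = 4 \cdot \frac{1}{33} \cdot 69 \cdot 243 = \frac{92}{11} \cdot 243 = \frac{22356}{11}$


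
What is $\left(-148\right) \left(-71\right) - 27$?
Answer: $10481$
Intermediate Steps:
$\left(-148\right) \left(-71\right) - 27 = 10508 - 27 = 10481$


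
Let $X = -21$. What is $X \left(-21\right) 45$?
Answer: $19845$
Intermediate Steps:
$X \left(-21\right) 45 = \left(-21\right) \left(-21\right) 45 = 441 \cdot 45 = 19845$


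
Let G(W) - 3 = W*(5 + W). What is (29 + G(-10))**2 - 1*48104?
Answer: -41380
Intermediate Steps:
G(W) = 3 + W*(5 + W)
(29 + G(-10))**2 - 1*48104 = (29 + (3 + (-10)**2 + 5*(-10)))**2 - 1*48104 = (29 + (3 + 100 - 50))**2 - 48104 = (29 + 53)**2 - 48104 = 82**2 - 48104 = 6724 - 48104 = -41380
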